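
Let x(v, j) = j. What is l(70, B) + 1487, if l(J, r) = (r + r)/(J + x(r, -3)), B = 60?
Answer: 99749/67 ≈ 1488.8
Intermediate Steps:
l(J, r) = 2*r/(-3 + J) (l(J, r) = (r + r)/(J - 3) = (2*r)/(-3 + J) = 2*r/(-3 + J))
l(70, B) + 1487 = 2*60/(-3 + 70) + 1487 = 2*60/67 + 1487 = 2*60*(1/67) + 1487 = 120/67 + 1487 = 99749/67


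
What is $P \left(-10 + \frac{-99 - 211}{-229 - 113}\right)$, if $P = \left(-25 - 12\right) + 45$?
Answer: $- \frac{12440}{171} \approx -72.749$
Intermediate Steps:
$P = 8$ ($P = -37 + 45 = 8$)
$P \left(-10 + \frac{-99 - 211}{-229 - 113}\right) = 8 \left(-10 + \frac{-99 - 211}{-229 - 113}\right) = 8 \left(-10 - \frac{310}{-342}\right) = 8 \left(-10 - - \frac{155}{171}\right) = 8 \left(-10 + \frac{155}{171}\right) = 8 \left(- \frac{1555}{171}\right) = - \frac{12440}{171}$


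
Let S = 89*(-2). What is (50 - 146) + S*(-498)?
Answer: 88548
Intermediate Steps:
S = -178
(50 - 146) + S*(-498) = (50 - 146) - 178*(-498) = -96 + 88644 = 88548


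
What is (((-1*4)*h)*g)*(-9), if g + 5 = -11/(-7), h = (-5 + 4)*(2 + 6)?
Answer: 6912/7 ≈ 987.43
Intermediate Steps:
h = -8 (h = -1*8 = -8)
g = -24/7 (g = -5 - 11/(-7) = -5 - 11*(-⅐) = -5 + 11/7 = -24/7 ≈ -3.4286)
(((-1*4)*h)*g)*(-9) = ((-1*4*(-8))*(-24/7))*(-9) = (-4*(-8)*(-24/7))*(-9) = (32*(-24/7))*(-9) = -768/7*(-9) = 6912/7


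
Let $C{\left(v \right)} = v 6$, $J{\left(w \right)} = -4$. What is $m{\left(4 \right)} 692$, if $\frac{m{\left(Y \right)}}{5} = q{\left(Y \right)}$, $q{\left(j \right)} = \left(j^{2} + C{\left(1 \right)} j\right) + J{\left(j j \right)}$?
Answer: $124560$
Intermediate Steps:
$C{\left(v \right)} = 6 v$
$q{\left(j \right)} = -4 + j^{2} + 6 j$ ($q{\left(j \right)} = \left(j^{2} + 6 \cdot 1 j\right) - 4 = \left(j^{2} + 6 j\right) - 4 = -4 + j^{2} + 6 j$)
$m{\left(Y \right)} = -20 + 5 Y^{2} + 30 Y$ ($m{\left(Y \right)} = 5 \left(-4 + Y^{2} + 6 Y\right) = -20 + 5 Y^{2} + 30 Y$)
$m{\left(4 \right)} 692 = \left(-20 + 5 \cdot 4^{2} + 30 \cdot 4\right) 692 = \left(-20 + 5 \cdot 16 + 120\right) 692 = \left(-20 + 80 + 120\right) 692 = 180 \cdot 692 = 124560$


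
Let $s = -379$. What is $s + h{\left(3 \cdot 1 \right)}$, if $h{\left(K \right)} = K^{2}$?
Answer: $-370$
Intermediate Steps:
$s + h{\left(3 \cdot 1 \right)} = -379 + \left(3 \cdot 1\right)^{2} = -379 + 3^{2} = -379 + 9 = -370$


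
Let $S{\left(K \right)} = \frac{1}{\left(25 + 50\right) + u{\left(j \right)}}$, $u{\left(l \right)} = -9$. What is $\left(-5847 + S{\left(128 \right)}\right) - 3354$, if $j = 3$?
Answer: $- \frac{607265}{66} \approx -9201.0$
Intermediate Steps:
$S{\left(K \right)} = \frac{1}{66}$ ($S{\left(K \right)} = \frac{1}{\left(25 + 50\right) - 9} = \frac{1}{75 - 9} = \frac{1}{66}$)
$\left(-5847 + S{\left(128 \right)}\right) - 3354 = \left(-5847 + \frac{1}{66}\right) - 3354 = - \frac{385901}{66} - 3354 = - \frac{607265}{66}$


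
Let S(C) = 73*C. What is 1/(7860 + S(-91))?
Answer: 1/1217 ≈ 0.00082169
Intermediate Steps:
1/(7860 + S(-91)) = 1/(7860 + 73*(-91)) = 1/(7860 - 6643) = 1/1217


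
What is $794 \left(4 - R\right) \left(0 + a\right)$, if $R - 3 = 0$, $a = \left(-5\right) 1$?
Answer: $-3970$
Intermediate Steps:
$a = -5$
$R = 3$ ($R = 3 + 0 = 3$)
$794 \left(4 - R\right) \left(0 + a\right) = 794 \left(4 - 3\right) \left(0 - 5\right) = 794 \left(4 - 3\right) \left(-5\right) = 794 \cdot 1 \left(-5\right) = 794 \left(-5\right) = -3970$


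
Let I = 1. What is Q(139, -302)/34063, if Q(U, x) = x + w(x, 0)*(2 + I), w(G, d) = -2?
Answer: -308/34063 ≈ -0.0090421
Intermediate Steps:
Q(U, x) = -6 + x (Q(U, x) = x - 2*(2 + 1) = x - 2*3 = x - 6 = -6 + x)
Q(139, -302)/34063 = (-6 - 302)/34063 = -308*1/34063 = -308/34063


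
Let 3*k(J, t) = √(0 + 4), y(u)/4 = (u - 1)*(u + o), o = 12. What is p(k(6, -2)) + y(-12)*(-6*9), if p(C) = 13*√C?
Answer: 13*√6/3 ≈ 10.614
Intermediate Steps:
y(u) = 4*(-1 + u)*(12 + u) (y(u) = 4*((u - 1)*(u + 12)) = 4*((-1 + u)*(12 + u)) = 4*(-1 + u)*(12 + u))
k(J, t) = ⅔ (k(J, t) = √(0 + 4)/3 = √4/3 = (⅓)*2 = ⅔)
p(k(6, -2)) + y(-12)*(-6*9) = 13*√(⅔) + (-48 + 4*(-12)² + 44*(-12))*(-6*9) = 13*(√6/3) + (-48 + 4*144 - 528)*(-54) = 13*√6/3 + (-48 + 576 - 528)*(-54) = 13*√6/3 + 0*(-54) = 13*√6/3 + 0 = 13*√6/3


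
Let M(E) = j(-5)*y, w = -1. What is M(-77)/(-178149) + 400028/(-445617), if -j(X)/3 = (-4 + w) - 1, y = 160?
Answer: -24182655044/26462074311 ≈ -0.91386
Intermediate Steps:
j(X) = 18 (j(X) = -3*((-4 - 1) - 1) = -3*(-5 - 1) = -3*(-6) = 18)
M(E) = 2880 (M(E) = 18*160 = 2880)
M(-77)/(-178149) + 400028/(-445617) = 2880/(-178149) + 400028/(-445617) = 2880*(-1/178149) + 400028*(-1/445617) = -960/59383 - 400028/445617 = -24182655044/26462074311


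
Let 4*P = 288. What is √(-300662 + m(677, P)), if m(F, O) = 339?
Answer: I*√300323 ≈ 548.02*I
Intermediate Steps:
P = 72 (P = (¼)*288 = 72)
√(-300662 + m(677, P)) = √(-300662 + 339) = √(-300323) = I*√300323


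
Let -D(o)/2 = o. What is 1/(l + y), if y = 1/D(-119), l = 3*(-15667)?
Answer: -238/11186237 ≈ -2.1276e-5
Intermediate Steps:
D(o) = -2*o
l = -47001
y = 1/238 (y = 1/(-2*(-119)) = 1/238 ≈ 0.0042017)
1/(l + y) = 1/(-47001 + 1/238) = 1/(-11186237/238) = -238/11186237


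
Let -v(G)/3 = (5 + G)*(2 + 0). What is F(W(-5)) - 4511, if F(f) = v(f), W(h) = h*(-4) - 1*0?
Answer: -4661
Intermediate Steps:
v(G) = -30 - 6*G (v(G) = -3*(5 + G)*(2 + 0) = -3*(5 + G)*2 = -3*(10 + 2*G) = -30 - 6*G)
W(h) = -4*h (W(h) = -4*h + 0 = -4*h)
F(f) = -30 - 6*f
F(W(-5)) - 4511 = (-30 - (-24)*(-5)) - 4511 = (-30 - 6*20) - 4511 = (-30 - 120) - 4511 = -150 - 4511 = -4661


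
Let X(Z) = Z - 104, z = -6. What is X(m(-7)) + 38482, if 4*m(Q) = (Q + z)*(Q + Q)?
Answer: 76847/2 ≈ 38424.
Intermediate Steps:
m(Q) = Q*(-6 + Q)/2 (m(Q) = ((Q - 6)*(Q + Q))/4 = ((-6 + Q)*(2*Q))/4 = (2*Q*(-6 + Q))/4 = Q*(-6 + Q)/2)
X(Z) = -104 + Z
X(m(-7)) + 38482 = (-104 + (½)*(-7)*(-6 - 7)) + 38482 = (-104 + (½)*(-7)*(-13)) + 38482 = (-104 + 91/2) + 38482 = -117/2 + 38482 = 76847/2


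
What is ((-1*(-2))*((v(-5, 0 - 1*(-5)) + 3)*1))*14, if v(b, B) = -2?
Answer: 28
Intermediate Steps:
((-1*(-2))*((v(-5, 0 - 1*(-5)) + 3)*1))*14 = ((-1*(-2))*((-2 + 3)*1))*14 = (2*(1*1))*14 = (2*1)*14 = 2*14 = 28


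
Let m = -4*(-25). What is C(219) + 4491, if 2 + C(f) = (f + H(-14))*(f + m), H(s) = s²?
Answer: 136874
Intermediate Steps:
m = 100
C(f) = -2 + (100 + f)*(196 + f) (C(f) = -2 + (f + (-14)²)*(f + 100) = -2 + (f + 196)*(100 + f) = -2 + (196 + f)*(100 + f) = -2 + (100 + f)*(196 + f))
C(219) + 4491 = (19598 + 219² + 296*219) + 4491 = (19598 + 47961 + 64824) + 4491 = 132383 + 4491 = 136874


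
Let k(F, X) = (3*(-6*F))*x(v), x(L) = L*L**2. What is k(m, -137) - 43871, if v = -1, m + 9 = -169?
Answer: -47075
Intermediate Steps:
m = -178 (m = -9 - 169 = -178)
x(L) = L**3
k(F, X) = 18*F (k(F, X) = (3*(-6*F))*(-1)**3 = -18*F*(-1) = 18*F)
k(m, -137) - 43871 = 18*(-178) - 43871 = -3204 - 43871 = -47075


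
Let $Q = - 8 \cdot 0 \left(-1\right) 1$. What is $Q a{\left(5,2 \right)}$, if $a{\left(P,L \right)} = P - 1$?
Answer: $0$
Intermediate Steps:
$a{\left(P,L \right)} = -1 + P$ ($a{\left(P,L \right)} = P - 1 = -1 + P$)
$Q = 0$ ($Q = \left(-8\right) 0 \cdot 1 = 0 \cdot 1 = 0$)
$Q a{\left(5,2 \right)} = 0 \left(-1 + 5\right) = 0 \cdot 4 = 0$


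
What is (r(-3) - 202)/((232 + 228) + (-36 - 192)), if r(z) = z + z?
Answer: -26/29 ≈ -0.89655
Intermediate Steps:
r(z) = 2*z
(r(-3) - 202)/((232 + 228) + (-36 - 192)) = (2*(-3) - 202)/((232 + 228) + (-36 - 192)) = (-6 - 202)/(460 - 228) = -208/232 = -208*1/232 = -26/29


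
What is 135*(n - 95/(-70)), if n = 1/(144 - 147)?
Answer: 1935/14 ≈ 138.21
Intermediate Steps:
n = -1/3 (n = 1/(-3) = -1/3 ≈ -0.33333)
135*(n - 95/(-70)) = 135*(-1/3 - 95/(-70)) = 135*(-1/3 - 95*(-1/70)) = 135*(-1/3 + 19/14) = 135*(43/42) = 1935/14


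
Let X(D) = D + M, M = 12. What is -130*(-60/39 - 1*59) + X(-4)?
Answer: 7878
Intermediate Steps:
X(D) = 12 + D (X(D) = D + 12 = 12 + D)
-130*(-60/39 - 1*59) + X(-4) = -130*(-60/39 - 1*59) + (12 - 4) = -130*(-60*1/39 - 59) + 8 = -130*(-20/13 - 59) + 8 = -130*(-787/13) + 8 = 7870 + 8 = 7878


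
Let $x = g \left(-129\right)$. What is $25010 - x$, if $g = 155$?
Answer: $45005$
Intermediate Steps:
$x = -19995$ ($x = 155 \left(-129\right) = -19995$)
$25010 - x = 25010 - -19995 = 25010 + 19995 = 45005$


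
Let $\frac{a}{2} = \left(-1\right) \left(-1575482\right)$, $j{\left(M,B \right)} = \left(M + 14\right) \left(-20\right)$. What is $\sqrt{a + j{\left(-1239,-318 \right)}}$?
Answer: $2 \sqrt{793866} \approx 1782.0$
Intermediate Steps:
$j{\left(M,B \right)} = -280 - 20 M$ ($j{\left(M,B \right)} = \left(14 + M\right) \left(-20\right) = -280 - 20 M$)
$a = 3150964$ ($a = 2 \left(\left(-1\right) \left(-1575482\right)\right) = 2 \cdot 1575482 = 3150964$)
$\sqrt{a + j{\left(-1239,-318 \right)}} = \sqrt{3150964 - -24500} = \sqrt{3150964 + \left(-280 + 24780\right)} = \sqrt{3150964 + 24500} = \sqrt{3175464} = 2 \sqrt{793866}$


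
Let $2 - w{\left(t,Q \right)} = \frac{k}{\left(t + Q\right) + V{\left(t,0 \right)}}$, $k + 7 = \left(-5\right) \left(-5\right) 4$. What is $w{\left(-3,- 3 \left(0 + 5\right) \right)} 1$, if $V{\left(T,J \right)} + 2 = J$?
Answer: $\frac{133}{20} \approx 6.65$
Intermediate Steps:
$V{\left(T,J \right)} = -2 + J$
$k = 93$ ($k = -7 + \left(-5\right) \left(-5\right) 4 = -7 + 25 \cdot 4 = -7 + 100 = 93$)
$w{\left(t,Q \right)} = 2 - \frac{93}{-2 + Q + t}$ ($w{\left(t,Q \right)} = 2 - \frac{93}{\left(t + Q\right) + \left(-2 + 0\right)} = 2 - \frac{93}{\left(Q + t\right) - 2} = 2 - \frac{93}{-2 + Q + t}$)
$w{\left(-3,- 3 \left(0 + 5\right) \right)} 1 = \frac{-97 + 2 \left(- 3 \left(0 + 5\right)\right) + 2 \left(-3\right)}{-2 - 3 \left(0 + 5\right) - 3} \cdot 1 = \frac{-97 + 2 \left(\left(-3\right) 5\right) - 6}{-2 - 15 - 3} \cdot 1 = \frac{-97 + 2 \left(-15\right) - 6}{-2 - 15 - 3} \cdot 1 = \frac{-97 - 30 - 6}{-20} \cdot 1 = \left(- \frac{1}{20}\right) \left(-133\right) 1 = \frac{133}{20} \cdot 1 = \frac{133}{20}$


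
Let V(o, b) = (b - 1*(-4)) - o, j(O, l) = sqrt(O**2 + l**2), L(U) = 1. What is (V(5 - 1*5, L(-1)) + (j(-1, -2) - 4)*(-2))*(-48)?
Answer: -624 + 96*sqrt(5) ≈ -409.34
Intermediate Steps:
V(o, b) = 4 + b - o (V(o, b) = (b + 4) - o = (4 + b) - o = 4 + b - o)
(V(5 - 1*5, L(-1)) + (j(-1, -2) - 4)*(-2))*(-48) = ((4 + 1 - (5 - 1*5)) + (sqrt((-1)**2 + (-2)**2) - 4)*(-2))*(-48) = ((4 + 1 - (5 - 5)) + (sqrt(1 + 4) - 4)*(-2))*(-48) = ((4 + 1 - 1*0) + (sqrt(5) - 4)*(-2))*(-48) = ((4 + 1 + 0) + (-4 + sqrt(5))*(-2))*(-48) = (5 + (8 - 2*sqrt(5)))*(-48) = (13 - 2*sqrt(5))*(-48) = -624 + 96*sqrt(5)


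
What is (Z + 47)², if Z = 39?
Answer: 7396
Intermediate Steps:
(Z + 47)² = (39 + 47)² = 86² = 7396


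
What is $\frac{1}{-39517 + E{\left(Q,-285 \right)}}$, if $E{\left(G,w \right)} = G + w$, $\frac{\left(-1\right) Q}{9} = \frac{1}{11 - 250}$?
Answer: $- \frac{239}{9512669} \approx -2.5124 \cdot 10^{-5}$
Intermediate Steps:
$Q = \frac{9}{239}$ ($Q = - \frac{9}{11 - 250} = - \frac{9}{-239} = \left(-9\right) \left(- \frac{1}{239}\right) = \frac{9}{239} \approx 0.037657$)
$\frac{1}{-39517 + E{\left(Q,-285 \right)}} = \frac{1}{-39517 + \left(\frac{9}{239} - 285\right)} = \frac{1}{-39517 - \frac{68106}{239}} = \frac{1}{- \frac{9512669}{239}} = - \frac{239}{9512669}$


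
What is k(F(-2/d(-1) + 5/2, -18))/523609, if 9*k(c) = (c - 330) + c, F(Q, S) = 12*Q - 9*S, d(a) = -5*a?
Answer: 74/7854135 ≈ 9.4218e-6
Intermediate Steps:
F(Q, S) = -9*S + 12*Q
k(c) = -110/3 + 2*c/9 (k(c) = ((c - 330) + c)/9 = ((-330 + c) + c)/9 = (-330 + 2*c)/9 = -110/3 + 2*c/9)
k(F(-2/d(-1) + 5/2, -18))/523609 = (-110/3 + 2*(-9*(-18) + 12*(-2/((-5*(-1))) + 5/2))/9)/523609 = (-110/3 + 2*(162 + 12*(-2/5 + 5*(½)))/9)*(1/523609) = (-110/3 + 2*(162 + 12*(-2*⅕ + 5/2))/9)*(1/523609) = (-110/3 + 2*(162 + 12*(-⅖ + 5/2))/9)*(1/523609) = (-110/3 + 2*(162 + 12*(21/10))/9)*(1/523609) = (-110/3 + 2*(162 + 126/5)/9)*(1/523609) = (-110/3 + (2/9)*(936/5))*(1/523609) = (-110/3 + 208/5)*(1/523609) = (74/15)*(1/523609) = 74/7854135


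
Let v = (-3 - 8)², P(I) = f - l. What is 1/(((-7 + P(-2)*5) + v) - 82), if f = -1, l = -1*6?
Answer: 1/57 ≈ 0.017544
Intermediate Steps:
l = -6
P(I) = 5 (P(I) = -1 - 1*(-6) = -1 + 6 = 5)
v = 121 (v = (-11)² = 121)
1/(((-7 + P(-2)*5) + v) - 82) = 1/(((-7 + 5*5) + 121) - 82) = 1/(((-7 + 25) + 121) - 82) = 1/((18 + 121) - 82) = 1/(139 - 82) = 1/57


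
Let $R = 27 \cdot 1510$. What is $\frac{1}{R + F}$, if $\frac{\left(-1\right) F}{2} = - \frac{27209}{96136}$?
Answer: $\frac{48068}{1959759569} \approx 2.4527 \cdot 10^{-5}$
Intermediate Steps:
$R = 40770$
$F = \frac{27209}{48068}$ ($F = - 2 \left(- \frac{27209}{96136}\right) = - 2 \left(\left(-1\right) \frac{27209}{96136}\right) = \left(-2\right) \left(- \frac{27209}{96136}\right) = \frac{27209}{48068} \approx 0.56605$)
$\frac{1}{R + F} = \frac{1}{40770 + \frac{27209}{48068}} = \frac{1}{\frac{1959759569}{48068}} = \frac{48068}{1959759569}$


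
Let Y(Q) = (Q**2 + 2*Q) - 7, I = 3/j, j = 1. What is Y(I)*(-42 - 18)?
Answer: -480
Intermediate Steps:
I = 3 (I = 3/1 = 3*1 = 3)
Y(Q) = -7 + Q**2 + 2*Q
Y(I)*(-42 - 18) = (-7 + 3**2 + 2*3)*(-42 - 18) = (-7 + 9 + 6)*(-60) = 8*(-60) = -480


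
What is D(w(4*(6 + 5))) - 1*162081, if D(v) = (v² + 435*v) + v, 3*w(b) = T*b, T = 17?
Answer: 79159/9 ≈ 8795.4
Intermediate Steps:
w(b) = 17*b/3 (w(b) = (17*b)/3 = 17*b/3)
D(v) = v² + 436*v
D(w(4*(6 + 5))) - 1*162081 = (17*(4*(6 + 5))/3)*(436 + 17*(4*(6 + 5))/3) - 1*162081 = (17*(4*11)/3)*(436 + 17*(4*11)/3) - 162081 = ((17/3)*44)*(436 + (17/3)*44) - 162081 = 748*(436 + 748/3)/3 - 162081 = (748/3)*(2056/3) - 162081 = 1537888/9 - 162081 = 79159/9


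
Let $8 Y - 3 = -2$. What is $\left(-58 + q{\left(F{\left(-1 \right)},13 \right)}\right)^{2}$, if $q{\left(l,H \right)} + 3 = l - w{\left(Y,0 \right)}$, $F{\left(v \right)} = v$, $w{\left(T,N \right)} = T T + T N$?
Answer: $\frac{15752961}{4096} \approx 3845.9$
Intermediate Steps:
$Y = \frac{1}{8}$ ($Y = \frac{3}{8} + \frac{1}{8} \left(-2\right) = \frac{3}{8} - \frac{1}{4} = \frac{1}{8} \approx 0.125$)
$w{\left(T,N \right)} = T^{2} + N T$
$q{\left(l,H \right)} = - \frac{193}{64} + l$ ($q{\left(l,H \right)} = -3 + \left(l - \frac{0 + \frac{1}{8}}{8}\right) = -3 + \left(l - \frac{1}{8} \cdot \frac{1}{8}\right) = -3 + \left(l - \frac{1}{64}\right) = -3 + \left(- \frac{1}{64} + l\right) = - \frac{193}{64} + l$)
$\left(-58 + q{\left(F{\left(-1 \right)},13 \right)}\right)^{2} = \left(-58 - \frac{257}{64}\right)^{2} = \left(- \frac{3969}{64}\right)^{2} = \frac{15752961}{4096}$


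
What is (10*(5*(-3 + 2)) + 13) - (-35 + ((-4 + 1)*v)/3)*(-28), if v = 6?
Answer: -1185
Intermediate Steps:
(10*(5*(-3 + 2)) + 13) - (-35 + ((-4 + 1)*v)/3)*(-28) = (10*(5*(-3 + 2)) + 13) - (-35 + ((-4 + 1)*6)/3)*(-28) = (10*(5*(-1)) + 13) - (-35 - 3*6*(⅓))*(-28) = (10*(-5) + 13) - (-35 - 18*⅓)*(-28) = (-50 + 13) - (-35 - 6)*(-28) = -37 - (-41)*(-28) = -37 - 1*1148 = -37 - 1148 = -1185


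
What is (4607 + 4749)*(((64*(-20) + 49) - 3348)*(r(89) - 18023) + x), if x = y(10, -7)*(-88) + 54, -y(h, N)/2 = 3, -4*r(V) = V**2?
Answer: 856967158845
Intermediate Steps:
r(V) = -V**2/4
y(h, N) = -6 (y(h, N) = -2*3 = -6)
x = 582 (x = -6*(-88) + 54 = 528 + 54 = 582)
(4607 + 4749)*(((64*(-20) + 49) - 3348)*(r(89) - 18023) + x) = (4607 + 4749)*(((64*(-20) + 49) - 3348)*(-1/4*89**2 - 18023) + 582) = 9356*(((-1280 + 49) - 3348)*(-1/4*7921 - 18023) + 582) = 9356*((-1231 - 3348)*(-7921/4 - 18023) + 582) = 9356*(-4579*(-80013/4) + 582) = 9356*(366379527/4 + 582) = 9356*(366381855/4) = 856967158845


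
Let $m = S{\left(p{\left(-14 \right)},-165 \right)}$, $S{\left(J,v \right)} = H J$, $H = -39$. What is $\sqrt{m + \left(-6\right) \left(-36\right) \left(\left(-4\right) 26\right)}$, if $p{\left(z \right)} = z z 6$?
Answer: $6 i \sqrt{1898} \approx 261.4 i$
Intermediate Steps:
$p{\left(z \right)} = 6 z^{2}$ ($p{\left(z \right)} = z^{2} \cdot 6 = 6 z^{2}$)
$S{\left(J,v \right)} = - 39 J$
$m = -45864$ ($m = - 39 \cdot 6 \left(-14\right)^{2} = - 39 \cdot 6 \cdot 196 = \left(-39\right) 1176 = -45864$)
$\sqrt{m + \left(-6\right) \left(-36\right) \left(\left(-4\right) 26\right)} = \sqrt{-45864 + \left(-6\right) \left(-36\right) \left(\left(-4\right) 26\right)} = \sqrt{-45864 + 216 \left(-104\right)} = \sqrt{-45864 - 22464} = \sqrt{-68328} = 6 i \sqrt{1898}$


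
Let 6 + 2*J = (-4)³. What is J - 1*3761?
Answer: -3796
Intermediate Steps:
J = -35 (J = -3 + (½)*(-4)³ = -3 + (½)*(-64) = -3 - 32 = -35)
J - 1*3761 = -35 - 1*3761 = -35 - 3761 = -3796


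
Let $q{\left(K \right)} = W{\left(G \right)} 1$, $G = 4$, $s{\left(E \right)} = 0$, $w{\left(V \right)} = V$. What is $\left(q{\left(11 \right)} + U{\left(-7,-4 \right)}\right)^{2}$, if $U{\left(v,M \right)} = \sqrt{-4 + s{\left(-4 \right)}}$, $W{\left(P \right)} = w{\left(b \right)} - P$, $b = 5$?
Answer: $-3 + 4 i \approx -3.0 + 4.0 i$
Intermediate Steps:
$W{\left(P \right)} = 5 - P$
$U{\left(v,M \right)} = 2 i$ ($U{\left(v,M \right)} = \sqrt{-4 + 0} = \sqrt{-4} = 2 i$)
$q{\left(K \right)} = 1$ ($q{\left(K \right)} = \left(5 - 4\right) 1 = 1 \cdot 1 = 1$)
$\left(q{\left(11 \right)} + U{\left(-7,-4 \right)}\right)^{2} = \left(1 + 2 i\right)^{2}$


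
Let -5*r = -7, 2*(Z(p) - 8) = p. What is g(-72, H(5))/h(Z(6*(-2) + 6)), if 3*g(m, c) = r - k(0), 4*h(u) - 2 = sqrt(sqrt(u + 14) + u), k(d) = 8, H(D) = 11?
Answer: -11/(5*(1/2 + sqrt(5 + sqrt(19))/4)) ≈ -1.7394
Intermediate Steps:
Z(p) = 8 + p/2
r = 7/5 (r = -1/5*(-7) = 7/5 ≈ 1.4000)
h(u) = 1/2 + sqrt(u + sqrt(14 + u))/4 (h(u) = 1/2 + sqrt(sqrt(u + 14) + u)/4 = 1/2 + sqrt(sqrt(14 + u) + u)/4 = 1/2 + sqrt(u + sqrt(14 + u))/4)
g(m, c) = -11/5 (g(m, c) = (7/5 - 1*8)/3 = (7/5 - 8)/3 = (1/3)*(-33/5) = -11/5)
g(-72, H(5))/h(Z(6*(-2) + 6)) = -11/(5*(1/2 + sqrt((8 + (6*(-2) + 6)/2) + sqrt(14 + (8 + (6*(-2) + 6)/2)))/4)) = -11/(5*(1/2 + sqrt((8 + (-12 + 6)/2) + sqrt(14 + (8 + (-12 + 6)/2)))/4)) = -11/(5*(1/2 + sqrt((8 + (1/2)*(-6)) + sqrt(14 + (8 + (1/2)*(-6))))/4)) = -11/(5*(1/2 + sqrt((8 - 3) + sqrt(14 + (8 - 3)))/4)) = -11/(5*(1/2 + sqrt(5 + sqrt(14 + 5))/4)) = -11/(5*(1/2 + sqrt(5 + sqrt(19))/4))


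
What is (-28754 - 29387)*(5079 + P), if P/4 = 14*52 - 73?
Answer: -447627559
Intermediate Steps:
P = 2620 (P = 4*(14*52 - 73) = 4*(728 - 73) = 4*655 = 2620)
(-28754 - 29387)*(5079 + P) = (-28754 - 29387)*(5079 + 2620) = -58141*7699 = -447627559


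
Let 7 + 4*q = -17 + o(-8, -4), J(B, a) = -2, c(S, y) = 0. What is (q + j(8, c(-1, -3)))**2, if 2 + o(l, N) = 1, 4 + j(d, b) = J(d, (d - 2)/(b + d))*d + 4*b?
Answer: 11025/16 ≈ 689.06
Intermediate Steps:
j(d, b) = -4 - 2*d + 4*b (j(d, b) = -4 + (-2*d + 4*b) = -4 - 2*d + 4*b)
o(l, N) = -1 (o(l, N) = -2 + 1 = -1)
q = -25/4 (q = -7/4 + (-17 - 1)/4 = -7/4 + (1/4)*(-18) = -7/4 - 9/2 = -25/4 ≈ -6.2500)
(q + j(8, c(-1, -3)))**2 = (-25/4 + (-4 - 2*8 + 4*0))**2 = (-25/4 + (-4 - 16 + 0))**2 = (-25/4 - 20)**2 = (-105/4)**2 = 11025/16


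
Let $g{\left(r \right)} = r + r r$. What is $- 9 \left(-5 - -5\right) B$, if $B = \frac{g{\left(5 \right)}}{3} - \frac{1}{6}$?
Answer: $0$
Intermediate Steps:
$g{\left(r \right)} = r + r^{2}$
$B = \frac{59}{6}$ ($B = \frac{5 \left(1 + 5\right)}{3} - \frac{1}{6} = 5 \cdot 6 \cdot \frac{1}{3} - \frac{1}{6} = 30 \cdot \frac{1}{3} - \frac{1}{6} = 10 - \frac{1}{6} = \frac{59}{6} \approx 9.8333$)
$- 9 \left(-5 - -5\right) B = - 9 \left(-5 - -5\right) \frac{59}{6} = - 9 \left(-5 + 5\right) \frac{59}{6} = \left(-9\right) 0 \cdot \frac{59}{6} = 0 \cdot \frac{59}{6} = 0$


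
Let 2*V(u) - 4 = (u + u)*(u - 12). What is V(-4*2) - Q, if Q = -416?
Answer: 578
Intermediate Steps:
V(u) = 2 + u*(-12 + u) (V(u) = 2 + ((u + u)*(u - 12))/2 = 2 + ((2*u)*(-12 + u))/2 = 2 + (2*u*(-12 + u))/2 = 2 + u*(-12 + u))
V(-4*2) - Q = (2 + (-4*2)² - (-48)*2) - 1*(-416) = (2 + (-8)² - 12*(-8)) + 416 = (2 + 64 + 96) + 416 = 162 + 416 = 578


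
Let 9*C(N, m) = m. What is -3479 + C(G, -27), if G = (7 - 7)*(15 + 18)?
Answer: -3482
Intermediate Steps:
G = 0 (G = 0*33 = 0)
C(N, m) = m/9
-3479 + C(G, -27) = -3479 + (⅑)*(-27) = -3479 - 3 = -3482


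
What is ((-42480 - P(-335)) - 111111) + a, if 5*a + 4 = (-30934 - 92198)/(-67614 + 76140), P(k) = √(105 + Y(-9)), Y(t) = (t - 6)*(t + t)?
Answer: -1091290261/7105 - 5*√15 ≈ -1.5361e+5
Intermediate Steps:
Y(t) = 2*t*(-6 + t) (Y(t) = (-6 + t)*(2*t) = 2*t*(-6 + t))
P(k) = 5*√15 (P(k) = √(105 + 2*(-9)*(-6 - 9)) = √(105 + 2*(-9)*(-15)) = √(105 + 270) = √375 = 5*√15)
a = -26206/7105 (a = -⅘ + ((-30934 - 92198)/(-67614 + 76140))/5 = -⅘ + (-123132/8526)/5 = -⅘ + (-123132*1/8526)/5 = -⅘ + (⅕)*(-20522/1421) = -⅘ - 20522/7105 = -26206/7105 ≈ -3.6884)
((-42480 - P(-335)) - 111111) + a = ((-42480 - 5*√15) - 111111) - 26206/7105 = (-153591 - 5*√15) - 26206/7105 = -1091290261/7105 - 5*√15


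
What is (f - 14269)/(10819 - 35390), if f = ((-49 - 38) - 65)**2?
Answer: -8835/24571 ≈ -0.35957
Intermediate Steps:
f = 23104 (f = (-87 - 65)**2 = (-152)**2 = 23104)
(f - 14269)/(10819 - 35390) = (23104 - 14269)/(10819 - 35390) = 8835/(-24571) = 8835*(-1/24571) = -8835/24571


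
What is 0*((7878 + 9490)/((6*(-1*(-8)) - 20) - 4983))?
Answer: 0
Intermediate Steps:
0*((7878 + 9490)/((6*(-1*(-8)) - 20) - 4983)) = 0*(17368/((6*8 - 20) - 4983)) = 0*(17368/((48 - 20) - 4983)) = 0*(17368/(28 - 4983)) = 0*(17368/(-4955)) = 0*(17368*(-1/4955)) = 0*(-17368/4955) = 0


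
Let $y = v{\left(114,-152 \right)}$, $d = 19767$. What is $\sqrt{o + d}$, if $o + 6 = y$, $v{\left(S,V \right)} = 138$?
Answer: $3 \sqrt{2211} \approx 141.06$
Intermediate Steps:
$y = 138$
$o = 132$ ($o = -6 + 138 = 132$)
$\sqrt{o + d} = \sqrt{132 + 19767} = \sqrt{19899} = 3 \sqrt{2211}$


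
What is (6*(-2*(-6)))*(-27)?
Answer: -1944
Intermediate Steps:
(6*(-2*(-6)))*(-27) = (6*12)*(-27) = 72*(-27) = -1944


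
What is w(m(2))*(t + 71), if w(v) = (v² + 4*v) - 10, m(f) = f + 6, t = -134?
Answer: -5418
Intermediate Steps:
m(f) = 6 + f
w(v) = -10 + v² + 4*v
w(m(2))*(t + 71) = (-10 + (6 + 2)² + 4*(6 + 2))*(-134 + 71) = (-10 + 8² + 4*8)*(-63) = (-10 + 64 + 32)*(-63) = 86*(-63) = -5418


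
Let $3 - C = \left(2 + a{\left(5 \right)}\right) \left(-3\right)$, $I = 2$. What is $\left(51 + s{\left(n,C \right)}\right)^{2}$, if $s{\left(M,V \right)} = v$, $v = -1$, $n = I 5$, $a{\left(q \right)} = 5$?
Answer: $2500$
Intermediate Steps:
$n = 10$ ($n = 2 \cdot 5 = 10$)
$C = 24$ ($C = 3 - \left(2 + 5\right) \left(-3\right) = 3 - 7 \left(-3\right) = 3 - -21 = 3 + 21 = 24$)
$s{\left(M,V \right)} = -1$
$\left(51 + s{\left(n,C \right)}\right)^{2} = \left(51 - 1\right)^{2} = 50^{2} = 2500$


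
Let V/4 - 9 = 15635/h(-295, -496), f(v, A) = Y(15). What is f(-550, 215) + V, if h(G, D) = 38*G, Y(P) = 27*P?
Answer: 8273/19 ≈ 435.42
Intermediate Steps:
f(v, A) = 405 (f(v, A) = 27*15 = 405)
V = 578/19 (V = 36 + 4*(15635/((38*(-295)))) = 36 + 4*(15635/(-11210)) = 36 + 4*(15635*(-1/11210)) = 36 + 4*(-53/38) = 36 - 106/19 = 578/19 ≈ 30.421)
f(-550, 215) + V = 405 + 578/19 = 8273/19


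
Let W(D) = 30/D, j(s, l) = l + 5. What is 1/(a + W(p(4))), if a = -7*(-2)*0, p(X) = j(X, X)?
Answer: 3/10 ≈ 0.30000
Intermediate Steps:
j(s, l) = 5 + l
p(X) = 5 + X
a = 0 (a = 14*0 = 0)
1/(a + W(p(4))) = 1/(0 + 30/(5 + 4)) = 1/(0 + 30/9) = 1/(0 + 30*(1/9)) = 1/(0 + 10/3) = 1/(10/3) = 3/10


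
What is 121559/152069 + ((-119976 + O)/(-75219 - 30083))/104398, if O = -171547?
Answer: 36118408059423/45182240668852 ≈ 0.79939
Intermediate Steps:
121559/152069 + ((-119976 + O)/(-75219 - 30083))/104398 = 121559/152069 + ((-119976 - 171547)/(-75219 - 30083))/104398 = 121559*(1/152069) - 291523/(-105302)*(1/104398) = 121559/152069 - 291523*(-1/105302)*(1/104398) = 121559/152069 + (7879/2846)*(1/104398) = 121559/152069 + 7879/297116708 = 36118408059423/45182240668852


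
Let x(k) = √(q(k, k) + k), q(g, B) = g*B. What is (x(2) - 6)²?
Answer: (6 - √6)² ≈ 12.606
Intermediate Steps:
q(g, B) = B*g
x(k) = √(k + k²) (x(k) = √(k*k + k) = √(k² + k) = √(k + k²))
(x(2) - 6)² = (√(2*(1 + 2)) - 6)² = (√(2*3) - 6)² = (√6 - 6)² = (-6 + √6)²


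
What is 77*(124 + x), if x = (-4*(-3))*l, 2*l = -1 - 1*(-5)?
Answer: 11396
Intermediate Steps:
l = 2 (l = (-1 - 1*(-5))/2 = (-1 + 5)/2 = (1/2)*4 = 2)
x = 24 (x = -4*(-3)*2 = 12*2 = 24)
77*(124 + x) = 77*(124 + 24) = 77*148 = 11396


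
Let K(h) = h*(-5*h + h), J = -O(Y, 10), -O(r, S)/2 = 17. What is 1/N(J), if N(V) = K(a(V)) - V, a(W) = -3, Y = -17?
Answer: -1/70 ≈ -0.014286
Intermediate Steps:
O(r, S) = -34 (O(r, S) = -2*17 = -34)
J = 34 (J = -1*(-34) = 34)
K(h) = -4*h² (K(h) = h*(-4*h) = -4*h²)
N(V) = -36 - V (N(V) = -4*(-3)² - V = -4*9 - V = -36 - V)
1/N(J) = 1/(-36 - 1*34) = 1/(-36 - 34) = 1/(-70) = -1/70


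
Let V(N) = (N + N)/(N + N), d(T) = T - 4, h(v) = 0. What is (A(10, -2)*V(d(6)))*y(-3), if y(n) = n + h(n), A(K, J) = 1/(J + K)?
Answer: -3/8 ≈ -0.37500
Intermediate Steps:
d(T) = -4 + T
V(N) = 1 (V(N) = (2*N)/((2*N)) = (2*N)*(1/(2*N)) = 1)
y(n) = n (y(n) = n + 0 = n)
(A(10, -2)*V(d(6)))*y(-3) = (1/(-2 + 10))*(-3) = (1/8)*(-3) = ((⅛)*1)*(-3) = (⅛)*(-3) = -3/8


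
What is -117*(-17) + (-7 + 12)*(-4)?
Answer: 1969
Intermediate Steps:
-117*(-17) + (-7 + 12)*(-4) = 1989 + 5*(-4) = 1989 - 20 = 1969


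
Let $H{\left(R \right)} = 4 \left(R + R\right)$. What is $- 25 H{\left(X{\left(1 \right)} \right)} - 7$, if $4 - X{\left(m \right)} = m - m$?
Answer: $-807$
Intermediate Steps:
$X{\left(m \right)} = 4$ ($X{\left(m \right)} = 4 - \left(m - m\right) = 4 - 0 = 4 + 0 = 4$)
$H{\left(R \right)} = 8 R$ ($H{\left(R \right)} = 4 \cdot 2 R = 8 R$)
$- 25 H{\left(X{\left(1 \right)} \right)} - 7 = - 25 \cdot 8 \cdot 4 - 7 = \left(-25\right) 32 - 7 = -800 - 7 = -807$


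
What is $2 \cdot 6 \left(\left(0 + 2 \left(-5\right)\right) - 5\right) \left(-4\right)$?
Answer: $720$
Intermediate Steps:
$2 \cdot 6 \left(\left(0 + 2 \left(-5\right)\right) - 5\right) \left(-4\right) = 12 \left(\left(0 - 10\right) - 5\right) \left(-4\right) = 12 \left(-10 - 5\right) \left(-4\right) = 12 \left(\left(-15\right) \left(-4\right)\right) = 12 \cdot 60 = 720$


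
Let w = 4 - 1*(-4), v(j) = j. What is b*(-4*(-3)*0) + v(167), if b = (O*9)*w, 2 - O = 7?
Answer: 167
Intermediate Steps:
O = -5 (O = 2 - 1*7 = 2 - 7 = -5)
w = 8 (w = 4 + 4 = 8)
b = -360 (b = -5*9*8 = -45*8 = -360)
b*(-4*(-3)*0) + v(167) = -360*(-4*(-3))*0 + 167 = -4320*0 + 167 = -360*0 + 167 = 0 + 167 = 167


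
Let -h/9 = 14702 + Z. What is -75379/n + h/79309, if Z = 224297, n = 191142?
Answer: -417122954833/15159280878 ≈ -27.516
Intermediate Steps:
h = -2150991 (h = -9*(14702 + 224297) = -9*238999 = -2150991)
-75379/n + h/79309 = -75379/191142 - 2150991/79309 = -417122954833/15159280878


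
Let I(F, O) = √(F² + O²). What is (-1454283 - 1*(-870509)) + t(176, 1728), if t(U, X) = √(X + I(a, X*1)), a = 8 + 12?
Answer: -583774 + 2*√(432 + √186649) ≈ -5.8372e+5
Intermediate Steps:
a = 20
t(U, X) = √(X + √(400 + X²)) (t(U, X) = √(X + √(20² + (X*1)²)) = √(X + √(400 + X²)))
(-1454283 - 1*(-870509)) + t(176, 1728) = (-1454283 - 1*(-870509)) + √(1728 + √(400 + 1728²)) = (-1454283 + 870509) + √(1728 + √(400 + 2985984)) = -583774 + √(1728 + √2986384) = -583774 + √(1728 + 4*√186649)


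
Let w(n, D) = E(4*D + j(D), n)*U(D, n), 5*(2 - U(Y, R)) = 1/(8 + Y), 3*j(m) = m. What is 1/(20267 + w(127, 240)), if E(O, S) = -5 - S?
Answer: 310/6200963 ≈ 4.9992e-5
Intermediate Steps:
j(m) = m/3
U(Y, R) = 2 - 1/(5*(8 + Y))
w(n, D) = (-5 - n)*(79 + 10*D)/(5*(8 + D)) (w(n, D) = (-5 - n)*((79 + 10*D)/(5*(8 + D))) = (-5 - n)*(79 + 10*D)/(5*(8 + D)))
1/(20267 + w(127, 240)) = 1/(20267 - (5 + 127)*(79 + 10*240)/(40 + 5*240)) = 1/(20267 - 1*132*(79 + 2400)/(40 + 1200)) = 1/(20267 - 1*132*2479/1240) = 1/(20267 - 1*1/1240*132*2479) = 1/(20267 - 81807/310) = 1/(6200963/310) = 310/6200963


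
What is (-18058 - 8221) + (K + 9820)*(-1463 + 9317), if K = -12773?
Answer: -23219141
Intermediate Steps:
(-18058 - 8221) + (K + 9820)*(-1463 + 9317) = (-18058 - 8221) + (-12773 + 9820)*(-1463 + 9317) = -26279 - 2953*7854 = -26279 - 23192862 = -23219141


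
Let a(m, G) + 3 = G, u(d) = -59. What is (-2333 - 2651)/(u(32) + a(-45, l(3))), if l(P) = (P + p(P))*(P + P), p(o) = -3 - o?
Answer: 623/10 ≈ 62.300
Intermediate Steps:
l(P) = -6*P (l(P) = (P + (-3 - P))*(P + P) = -6*P)
a(m, G) = -3 + G
(-2333 - 2651)/(u(32) + a(-45, l(3))) = (-2333 - 2651)/(-59 + (-3 - 6*3)) = -4984/(-59 + (-3 - 18)) = -4984/(-59 - 21) = -4984/(-80) = -4984*(-1/80) = 623/10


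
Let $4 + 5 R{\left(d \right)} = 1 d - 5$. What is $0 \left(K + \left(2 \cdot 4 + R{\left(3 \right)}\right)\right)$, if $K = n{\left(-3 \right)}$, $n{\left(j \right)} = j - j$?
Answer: $0$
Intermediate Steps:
$R{\left(d \right)} = - \frac{9}{5} + \frac{d}{5}$ ($R{\left(d \right)} = - \frac{4}{5} + \frac{1 d - 5}{5} = - \frac{4}{5} + \frac{d - 5}{5} = - \frac{4}{5} + \frac{-5 + d}{5} = - \frac{4}{5} + \left(-1 + \frac{d}{5}\right) = - \frac{9}{5} + \frac{d}{5}$)
$n{\left(j \right)} = 0$
$K = 0$
$0 \left(K + \left(2 \cdot 4 + R{\left(3 \right)}\right)\right) = 0 \left(0 + \left(2 \cdot 4 + \left(- \frac{9}{5} + \frac{1}{5} \cdot 3\right)\right)\right) = 0 \left(0 + \left(8 + \left(- \frac{9}{5} + \frac{3}{5}\right)\right)\right) = 0 \left(0 + \left(8 - \frac{6}{5}\right)\right) = 0 \left(0 + \frac{34}{5}\right) = 0 \cdot \frac{34}{5} = 0$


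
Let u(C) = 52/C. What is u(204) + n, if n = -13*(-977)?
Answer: 647764/51 ≈ 12701.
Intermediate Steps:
n = 12701
u(204) + n = 52/204 + 12701 = 52*(1/204) + 12701 = 13/51 + 12701 = 647764/51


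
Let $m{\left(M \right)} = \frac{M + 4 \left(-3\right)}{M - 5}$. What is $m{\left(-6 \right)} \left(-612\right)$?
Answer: $- \frac{11016}{11} \approx -1001.5$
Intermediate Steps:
$m{\left(M \right)} = \frac{-12 + M}{-5 + M}$ ($m{\left(M \right)} = \frac{M - 12}{-5 + M} = \frac{-12 + M}{-5 + M}$)
$m{\left(-6 \right)} \left(-612\right) = \frac{-12 - 6}{-5 - 6} \left(-612\right) = \frac{1}{-11} \left(-18\right) \left(-612\right) = \left(- \frac{1}{11}\right) \left(-18\right) \left(-612\right) = \frac{18}{11} \left(-612\right) = - \frac{11016}{11}$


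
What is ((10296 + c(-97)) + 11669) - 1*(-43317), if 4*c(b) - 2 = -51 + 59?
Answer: 130569/2 ≈ 65285.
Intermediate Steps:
c(b) = 5/2 (c(b) = ½ + (-51 + 59)/4 = ½ + (¼)*8 = ½ + 2 = 5/2)
((10296 + c(-97)) + 11669) - 1*(-43317) = ((10296 + 5/2) + 11669) - 1*(-43317) = (20597/2 + 11669) + 43317 = 43935/2 + 43317 = 130569/2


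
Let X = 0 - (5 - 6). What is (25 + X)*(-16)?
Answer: -416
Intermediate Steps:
X = 1 (X = 0 - 1*(-1) = 0 + 1 = 1)
(25 + X)*(-16) = (25 + 1)*(-16) = 26*(-16) = -416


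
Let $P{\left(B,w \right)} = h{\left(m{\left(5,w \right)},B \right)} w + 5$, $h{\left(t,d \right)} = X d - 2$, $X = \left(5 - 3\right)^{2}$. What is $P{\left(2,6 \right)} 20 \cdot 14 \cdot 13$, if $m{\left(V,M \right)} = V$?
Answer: $149240$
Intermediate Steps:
$X = 4$ ($X = 2^{2} = 4$)
$h{\left(t,d \right)} = -2 + 4 d$ ($h{\left(t,d \right)} = 4 d - 2 = -2 + 4 d$)
$P{\left(B,w \right)} = 5 + w \left(-2 + 4 B\right)$ ($P{\left(B,w \right)} = \left(-2 + 4 B\right) w + 5 = w \left(-2 + 4 B\right) + 5 = 5 + w \left(-2 + 4 B\right)$)
$P{\left(2,6 \right)} 20 \cdot 14 \cdot 13 = \left(5 + 2 \cdot 6 \left(-1 + 2 \cdot 2\right)\right) 20 \cdot 14 \cdot 13 = \left(5 + 2 \cdot 6 \left(-1 + 4\right)\right) 280 \cdot 13 = \left(5 + 2 \cdot 6 \cdot 3\right) 3640 = \left(5 + 36\right) 3640 = 41 \cdot 3640 = 149240$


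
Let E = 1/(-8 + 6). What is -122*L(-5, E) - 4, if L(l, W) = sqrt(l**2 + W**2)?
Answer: -4 - 61*sqrt(101) ≈ -617.04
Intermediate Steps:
E = -1/2 (E = 1/(-2) = -1/2 ≈ -0.50000)
L(l, W) = sqrt(W**2 + l**2)
-122*L(-5, E) - 4 = -122*sqrt((-1/2)**2 + (-5)**2) - 4 = -122*sqrt(1/4 + 25) - 4 = -61*sqrt(101) - 4 = -4 - 61*sqrt(101)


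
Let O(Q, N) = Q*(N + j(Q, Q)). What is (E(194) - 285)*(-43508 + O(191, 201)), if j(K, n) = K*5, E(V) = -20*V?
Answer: -738404520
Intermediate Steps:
j(K, n) = 5*K
O(Q, N) = Q*(N + 5*Q)
(E(194) - 285)*(-43508 + O(191, 201)) = (-20*194 - 285)*(-43508 + 191*(201 + 5*191)) = (-3880 - 285)*(-43508 + 191*(201 + 955)) = -4165*(-43508 + 191*1156) = -4165*(-43508 + 220796) = -4165*177288 = -738404520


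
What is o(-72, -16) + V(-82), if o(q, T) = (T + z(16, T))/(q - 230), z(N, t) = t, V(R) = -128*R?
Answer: 1584912/151 ≈ 10496.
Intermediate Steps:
o(q, T) = 2*T/(-230 + q) (o(q, T) = (T + T)/(q - 230) = (2*T)/(-230 + q) = 2*T/(-230 + q))
o(-72, -16) + V(-82) = 2*(-16)/(-230 - 72) - 128*(-82) = 2*(-16)/(-302) + 10496 = 2*(-16)*(-1/302) + 10496 = 16/151 + 10496 = 1584912/151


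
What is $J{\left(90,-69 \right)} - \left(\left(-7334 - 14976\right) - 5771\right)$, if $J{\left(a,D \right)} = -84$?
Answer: $27997$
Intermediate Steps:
$J{\left(90,-69 \right)} - \left(\left(-7334 - 14976\right) - 5771\right) = -84 - \left(\left(-7334 - 14976\right) - 5771\right) = -84 - \left(-22310 - 5771\right) = -84 - -28081 = -84 + 28081 = 27997$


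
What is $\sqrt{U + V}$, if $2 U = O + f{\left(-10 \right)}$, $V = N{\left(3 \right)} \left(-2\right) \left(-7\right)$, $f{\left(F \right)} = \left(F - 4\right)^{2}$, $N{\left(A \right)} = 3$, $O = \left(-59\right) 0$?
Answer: $2 \sqrt{35} \approx 11.832$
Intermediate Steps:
$O = 0$
$f{\left(F \right)} = \left(-4 + F\right)^{2}$
$V = 42$ ($V = 3 \left(-2\right) \left(-7\right) = \left(-6\right) \left(-7\right) = 42$)
$U = 98$ ($U = \frac{0 + \left(-4 - 10\right)^{2}}{2} = \frac{0 + \left(-14\right)^{2}}{2} = \frac{0 + 196}{2} = \frac{1}{2} \cdot 196 = 98$)
$\sqrt{U + V} = \sqrt{98 + 42} = \sqrt{140} = 2 \sqrt{35}$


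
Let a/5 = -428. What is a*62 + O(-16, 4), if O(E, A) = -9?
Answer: -132689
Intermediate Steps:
a = -2140 (a = 5*(-428) = -2140)
a*62 + O(-16, 4) = -2140*62 - 9 = -132680 - 9 = -132689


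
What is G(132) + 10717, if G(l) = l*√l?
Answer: 10717 + 264*√33 ≈ 12234.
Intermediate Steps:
G(l) = l^(3/2)
G(132) + 10717 = 132^(3/2) + 10717 = 264*√33 + 10717 = 10717 + 264*√33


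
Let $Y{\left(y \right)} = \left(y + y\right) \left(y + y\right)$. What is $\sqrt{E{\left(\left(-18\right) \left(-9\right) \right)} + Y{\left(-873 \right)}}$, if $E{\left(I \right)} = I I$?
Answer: $18 \sqrt{9490} \approx 1753.5$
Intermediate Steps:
$Y{\left(y \right)} = 4 y^{2}$ ($Y{\left(y \right)} = 2 y 2 y = 4 y^{2}$)
$E{\left(I \right)} = I^{2}$
$\sqrt{E{\left(\left(-18\right) \left(-9\right) \right)} + Y{\left(-873 \right)}} = \sqrt{\left(\left(-18\right) \left(-9\right)\right)^{2} + 4 \left(-873\right)^{2}} = \sqrt{162^{2} + 4 \cdot 762129} = \sqrt{26244 + 3048516} = \sqrt{3074760} = 18 \sqrt{9490}$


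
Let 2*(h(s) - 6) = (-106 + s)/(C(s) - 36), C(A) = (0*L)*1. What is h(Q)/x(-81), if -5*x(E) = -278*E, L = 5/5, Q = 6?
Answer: -665/405324 ≈ -0.0016407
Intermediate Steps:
L = 1 (L = 5*(⅕) = 1)
x(E) = 278*E/5 (x(E) = -(-278)*E/5 = 278*E/5)
C(A) = 0 (C(A) = (0*1)*1 = 0*1 = 0)
h(s) = 269/36 - s/72 (h(s) = 6 + ((-106 + s)/(0 - 36))/2 = 6 + ((-106 + s)/(-36))/2 = 6 + ((-106 + s)*(-1/36))/2 = 6 + (53/18 - s/36)/2 = 6 + (53/36 - s/72) = 269/36 - s/72)
h(Q)/x(-81) = (269/36 - 1/72*6)/(((278/5)*(-81))) = (269/36 - 1/12)/(-22518/5) = (133/18)*(-5/22518) = -665/405324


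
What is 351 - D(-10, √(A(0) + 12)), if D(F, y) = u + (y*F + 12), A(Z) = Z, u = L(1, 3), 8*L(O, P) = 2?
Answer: 1355/4 + 20*√3 ≈ 373.39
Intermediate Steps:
L(O, P) = ¼ (L(O, P) = (⅛)*2 = ¼)
u = ¼ ≈ 0.25000
D(F, y) = 49/4 + F*y (D(F, y) = ¼ + (y*F + 12) = ¼ + (F*y + 12) = ¼ + (12 + F*y) = 49/4 + F*y)
351 - D(-10, √(A(0) + 12)) = 351 - (49/4 - 10*√(0 + 12)) = 351 - (49/4 - 20*√3) = 351 + (-49/4 + 20*√3) = 1355/4 + 20*√3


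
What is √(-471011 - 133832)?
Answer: I*√604843 ≈ 777.72*I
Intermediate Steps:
√(-471011 - 133832) = √(-604843) = I*√604843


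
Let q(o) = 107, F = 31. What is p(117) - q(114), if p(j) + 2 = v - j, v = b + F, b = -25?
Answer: -220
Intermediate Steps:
v = 6 (v = -25 + 31 = 6)
p(j) = 4 - j (p(j) = -2 + (6 - j) = 4 - j)
p(117) - q(114) = (4 - 1*117) - 1*107 = (4 - 117) - 107 = -113 - 107 = -220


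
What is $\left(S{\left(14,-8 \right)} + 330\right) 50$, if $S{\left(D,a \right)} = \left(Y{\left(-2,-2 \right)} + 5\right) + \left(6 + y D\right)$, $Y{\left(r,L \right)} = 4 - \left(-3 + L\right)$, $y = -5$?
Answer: $14000$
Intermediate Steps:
$Y{\left(r,L \right)} = 7 - L$ ($Y{\left(r,L \right)} = 4 - \left(-3 + L\right) = 7 - L$)
$S{\left(D,a \right)} = 20 - 5 D$ ($S{\left(D,a \right)} = \left(\left(7 - -2\right) + 5\right) - \left(-6 + 5 D\right) = \left(\left(7 + 2\right) + 5\right) - \left(-6 + 5 D\right) = \left(9 + 5\right) - \left(-6 + 5 D\right) = 14 - \left(-6 + 5 D\right) = 20 - 5 D$)
$\left(S{\left(14,-8 \right)} + 330\right) 50 = \left(\left(20 - 70\right) + 330\right) 50 = \left(-50 + 330\right) 50 = 280 \cdot 50 = 14000$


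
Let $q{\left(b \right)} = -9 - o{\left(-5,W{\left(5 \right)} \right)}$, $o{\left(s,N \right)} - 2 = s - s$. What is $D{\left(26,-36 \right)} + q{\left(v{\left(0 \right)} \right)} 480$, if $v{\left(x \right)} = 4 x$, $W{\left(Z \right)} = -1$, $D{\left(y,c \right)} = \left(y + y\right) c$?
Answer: $-7152$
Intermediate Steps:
$D{\left(y,c \right)} = 2 c y$ ($D{\left(y,c \right)} = 2 y c = 2 c y$)
$o{\left(s,N \right)} = 2$ ($o{\left(s,N \right)} = 2 + \left(s - s\right) = 2 + 0 = 2$)
$q{\left(b \right)} = -11$ ($q{\left(b \right)} = -9 - 2 = -11$)
$D{\left(26,-36 \right)} + q{\left(v{\left(0 \right)} \right)} 480 = 2 \left(-36\right) 26 - 5280 = -1872 - 5280 = -7152$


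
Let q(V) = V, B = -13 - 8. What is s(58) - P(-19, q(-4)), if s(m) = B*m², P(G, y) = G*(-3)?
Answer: -70701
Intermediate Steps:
B = -21
P(G, y) = -3*G
s(m) = -21*m²
s(58) - P(-19, q(-4)) = -21*58² - (-3)*(-19) = -21*3364 - 1*57 = -70644 - 57 = -70701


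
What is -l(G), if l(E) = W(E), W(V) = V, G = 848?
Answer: -848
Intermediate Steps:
l(E) = E
-l(G) = -1*848 = -848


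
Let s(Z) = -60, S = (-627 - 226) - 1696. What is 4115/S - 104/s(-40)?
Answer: 4549/38235 ≈ 0.11897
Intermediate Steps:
S = -2549 (S = -853 - 1696 = -2549)
4115/S - 104/s(-40) = 4115/(-2549) - 104/(-60) = 4115*(-1/2549) - 104*(-1/60) = -4115/2549 + 26/15 = 4549/38235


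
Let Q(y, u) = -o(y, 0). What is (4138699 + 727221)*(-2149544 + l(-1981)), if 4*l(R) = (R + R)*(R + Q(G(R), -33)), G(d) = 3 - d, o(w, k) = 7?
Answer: -877957945600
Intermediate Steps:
Q(y, u) = -7 (Q(y, u) = -1*7 = -7)
l(R) = R*(-7 + R)/2 (l(R) = ((R + R)*(R - 7))/4 = ((2*R)*(-7 + R))/4 = (2*R*(-7 + R))/4 = R*(-7 + R)/2)
(4138699 + 727221)*(-2149544 + l(-1981)) = (4138699 + 727221)*(-2149544 + (½)*(-1981)*(-7 - 1981)) = 4865920*(-2149544 + (½)*(-1981)*(-1988)) = 4865920*(-2149544 + 1969114) = 4865920*(-180430) = -877957945600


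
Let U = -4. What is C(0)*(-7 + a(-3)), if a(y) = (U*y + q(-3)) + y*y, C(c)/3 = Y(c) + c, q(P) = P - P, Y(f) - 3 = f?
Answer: 126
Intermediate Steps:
Y(f) = 3 + f
q(P) = 0
C(c) = 9 + 6*c (C(c) = 3*((3 + c) + c) = 3*(3 + 2*c) = 9 + 6*c)
a(y) = y**2 - 4*y (a(y) = (-4*y + 0) + y*y = -4*y + y**2 = y**2 - 4*y)
C(0)*(-7 + a(-3)) = (9 + 6*0)*(-7 - 3*(-4 - 3)) = (9 + 0)*(-7 - 3*(-7)) = 9*(-7 + 21) = 9*14 = 126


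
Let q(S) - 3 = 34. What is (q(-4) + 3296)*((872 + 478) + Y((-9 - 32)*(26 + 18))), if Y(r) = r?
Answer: -1513182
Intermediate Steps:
q(S) = 37 (q(S) = 3 + 34 = 37)
(q(-4) + 3296)*((872 + 478) + Y((-9 - 32)*(26 + 18))) = (37 + 3296)*((872 + 478) + (-9 - 32)*(26 + 18)) = 3333*(1350 - 41*44) = 3333*(1350 - 1804) = 3333*(-454) = -1513182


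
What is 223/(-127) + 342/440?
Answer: -27343/27940 ≈ -0.97863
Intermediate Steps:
223/(-127) + 342/440 = 223*(-1/127) + 342*(1/440) = -223/127 + 171/220 = -27343/27940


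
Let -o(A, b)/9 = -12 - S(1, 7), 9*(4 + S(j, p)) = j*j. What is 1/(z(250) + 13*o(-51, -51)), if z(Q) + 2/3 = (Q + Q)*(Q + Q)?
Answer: 3/752845 ≈ 3.9849e-6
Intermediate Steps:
S(j, p) = -4 + j**2/9 (S(j, p) = -4 + (j*j)/9 = -4 + j**2/9)
o(A, b) = 73 (o(A, b) = -9*(-12 - (-4 + (1/9)*1**2)) = -9*(-12 - (-4 + (1/9)*1)) = -9*(-12 - (-4 + 1/9)) = -9*(-12 - 1*(-35/9)) = -9*(-12 + 35/9) = -9*(-73/9) = 73)
z(Q) = -2/3 + 4*Q**2 (z(Q) = -2/3 + (Q + Q)*(Q + Q) = -2/3 + (2*Q)*(2*Q) = -2/3 + 4*Q**2)
1/(z(250) + 13*o(-51, -51)) = 1/((-2/3 + 4*250**2) + 13*73) = 1/((-2/3 + 4*62500) + 949) = 1/((-2/3 + 250000) + 949) = 1/(749998/3 + 949) = 1/(752845/3) = 3/752845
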